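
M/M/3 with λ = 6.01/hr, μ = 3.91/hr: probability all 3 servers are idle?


a = λ/μ = 6.01/3.91 = 1.5371; ρ = a/c = 0.5124
Σ_{k=0}^{2} a^k/k! (terms k=0..2) = 1.00000 + 1.53708 + 1.18131 = 3.71840
Tail: a^3/(3!(1−ρ)) = 3.63156/(6·0.4876) = 1.24121
P₀ = 1/(3.71840 + 1.24121) = 1/4.95960 = 0.201629

Final: 0.201629


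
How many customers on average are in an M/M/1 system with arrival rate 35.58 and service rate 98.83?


ρ = λ/μ = 35.58/98.83 = 0.3600
L = ρ/(1−ρ) = 0.3600/(1 − 0.3600) = 0.3600/0.6400 = 0.5625

Final: 0.5625


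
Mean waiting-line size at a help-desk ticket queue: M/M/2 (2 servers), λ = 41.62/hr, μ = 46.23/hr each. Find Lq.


a = λ/μ = 0.9003; ρ = a/2 = 0.4501
P₀ = 0.379177
Lq = P₀·a^c·ρ / (c!·(1−ρ)²) = 0.379177·0.81051·0.4501/(2·0.30235)
= 0.22878

Final: 0.22878


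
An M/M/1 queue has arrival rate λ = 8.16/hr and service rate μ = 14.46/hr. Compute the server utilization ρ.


ρ = λ/μ = 8.16/14.46 = 0.5643

Final: 0.5643


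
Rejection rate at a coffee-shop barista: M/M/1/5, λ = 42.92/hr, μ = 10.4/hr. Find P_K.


ρ = λ/μ = 42.92/10.4 = 4.1269
P_K = (1−ρ)ρ^K/(1−ρ^(K+1)) = (-3.1269·1197.103967)/(1 − 4940.355987)
= -3743.252020/-4939.355987 = 0.757842

Final: 0.757842


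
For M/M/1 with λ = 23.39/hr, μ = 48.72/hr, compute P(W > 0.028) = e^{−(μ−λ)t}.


W ~ Exponential(μ−λ) for M/M/1.
μ − λ = 48.72 − 23.39 = 25.3300
P(W > t) = e^{−(μ−λ)t} = e^{−0.7092} = 0.492018

Final: 0.492018


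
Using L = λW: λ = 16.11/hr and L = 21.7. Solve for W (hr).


W = L/λ = 21.7/16.11 = 1.3470 hr

Final: 1.3470 hr


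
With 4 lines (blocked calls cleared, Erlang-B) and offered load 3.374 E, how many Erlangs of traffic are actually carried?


B(4,3.374) = 0.246932 (Erlang-B)
Carried load = a(1 − B) = 3.374·(1 − 0.246932) = 3.374·0.753068 = 2.5409 E

Final: 2.5409 Erlangs


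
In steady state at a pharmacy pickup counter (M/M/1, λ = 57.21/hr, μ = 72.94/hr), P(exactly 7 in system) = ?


ρ = 57.21/72.94 = 0.7843
P_n = (1−ρ)·ρ^n = (1 − 0.7843)·0.7843^7 = 0.2157·0.182618 = 0.039383

Final: 0.039383


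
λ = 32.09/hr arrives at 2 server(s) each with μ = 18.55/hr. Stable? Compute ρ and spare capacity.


Total capacity cμ = 2·18.55 = 37.10/hr
ρ = λ/(cμ) = 32.09/37.10 = 0.8650
Stable ⇔ ρ < 1: YES
Spare capacity = cμ − λ = 37.10 − 32.09 = 5.01/hr

Final: ρ = 0.8650; stable; margin = 5.01/hr


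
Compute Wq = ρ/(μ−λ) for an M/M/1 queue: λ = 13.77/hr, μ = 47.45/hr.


ρ = 13.77/47.45 = 0.2902
Wq = ρ/(μ−λ) = 0.2902/(47.45 − 13.77) = 0.2902/33.68 = 0.008616 hr

Final: 0.008616 hr


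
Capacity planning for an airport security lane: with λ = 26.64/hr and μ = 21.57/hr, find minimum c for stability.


Stability requires cμ > λ ⇔ c > λ/μ.
λ/μ = 26.64/21.57 = 1.2350
Minimum integer c = ⌊1.2350⌋ + 1 = 2
Check: 2·21.57 = 43.14 > 26.64, while 1·21.57 = 21.57 ≤ 26.64

Final: 2 servers


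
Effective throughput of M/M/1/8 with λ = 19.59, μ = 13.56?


ρ = 1.4447; P_K = (1−ρ)ρ^8/(1−ρ^9) = 0.319463
λ_eff = λ(1 − P_K) = 19.59·(1 − 0.319463) = 19.59·0.680537 = 13.3317 /hr

Final: 13.3317 /hr


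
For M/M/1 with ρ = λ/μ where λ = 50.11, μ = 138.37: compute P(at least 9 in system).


ρ = 50.11/138.37 = 0.3621
P(N ≥ n) = ρ^n = 0.3621^9 = 0.0001071

Final: 0.0001071


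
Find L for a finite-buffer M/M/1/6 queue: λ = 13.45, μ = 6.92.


ρ = 13.45/6.92 = 1.9436
L = ρ[1 − (K+1)ρ^K + Kρ^(K+1)] / [(1−ρ)(1−ρ^(K+1))]
Numerator: 1.9436·(1 − 7·53.913452 + 6·104.788429) = 490.451549
Denominator: (-0.9436)·(-103.788429) = 97.939081
L = 490.451549/97.939081 = 5.0077

Final: 5.0077


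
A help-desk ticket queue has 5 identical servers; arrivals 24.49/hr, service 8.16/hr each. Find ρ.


ρ = λ/(cμ) = 24.49/(5·8.16) = 24.49/40.80 = 0.6002

Final: 0.6002


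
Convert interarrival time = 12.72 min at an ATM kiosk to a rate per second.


λ = 1/(interarrival time) in consistent units.
1 second = 0.0166667 min, so λ = 0.0166667/12.72 = 0.001310 per second

Final: 0.001310 /sec


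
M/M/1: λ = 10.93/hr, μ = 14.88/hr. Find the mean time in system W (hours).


W = 1/(μ−λ) = 1/(14.88 − 10.93) = 1/3.95 = 0.2532 hr

Final: 0.2532 hr


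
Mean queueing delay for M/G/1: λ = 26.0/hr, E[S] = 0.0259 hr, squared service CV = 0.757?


ρ = λ·E[S] = 26.0·0.0259 = 0.6734
E[S²] = E[S]²(1+C_s²) = 0.0259²·(1+0.757) = 0.001179
Wq = λ·E[S²]/(2(1−ρ)) = 26.0·0.001179/(2·0.3266) = 0.04691 hr

Final: 0.04691 hr


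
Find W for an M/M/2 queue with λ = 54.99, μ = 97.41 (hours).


a = 0.5645; ρ = 0.2823; P₀ = 0.559745
Lq = P₀·a^c·ρ/(c!(1−ρ)²) = 0.04887
Wq = Lq/λ = 0.04887/54.99 = 0.0008887 hr
W = Wq + 1/μ = 0.0008887 + 0.01027 = 0.01115 hr

Final: 0.01115 hr


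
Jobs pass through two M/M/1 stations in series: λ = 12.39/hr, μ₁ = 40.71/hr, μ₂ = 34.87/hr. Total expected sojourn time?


Each node sees arrival rate λ = 12.39/hr (tandem ⇒ throughput preserved).
W₁ = 1/(μ₁−λ) = 1/(40.71−12.39) = 0.03531 hr
W₂ = 1/(μ₂−λ) = 1/(34.87−12.39) = 0.04448 hr
W_total = W₁ + W₂ = 0.03531 + 0.04448 = 0.07979 hr

Final: 0.07979 hr


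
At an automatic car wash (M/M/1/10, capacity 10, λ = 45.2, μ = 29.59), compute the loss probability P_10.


ρ = λ/μ = 45.2/29.59 = 1.5275
P_K = (1−ρ)ρ^K/(1−ρ^(K+1)) = (-0.5275·69.172695)/(1 − 105.664272)
= -36.491577/-104.664272 = 0.348654

Final: 0.348654


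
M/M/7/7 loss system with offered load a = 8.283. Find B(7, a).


B(c,a) = (a^c/c!) / Σ_{k=0}^{c} a^k/k!
a^7/7! = 530.741556
Σ terms (k=0..7): 1.00000 + 8.28300 + 34.30404 + 94.71347 + 196.12791 + 324.90550 + 448.53204 + 530.74156 = 1638.607517
B = 530.741556/1638.607517 = 0.323898

Final: 0.323898


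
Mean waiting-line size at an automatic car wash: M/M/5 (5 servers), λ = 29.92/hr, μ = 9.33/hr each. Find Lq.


a = λ/μ = 3.2069; ρ = a/5 = 0.6414
P₀ = 0.036856
Lq = P₀·a^c·ρ / (c!·(1−ρ)²) = 0.036856·339.15617·0.6414/(120·0.12861)
= 0.51945

Final: 0.51945


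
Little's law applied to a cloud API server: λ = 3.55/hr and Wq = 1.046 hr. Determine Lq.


Lq = λWq = 3.55·1.046 = 3.7133

Final: 3.7133


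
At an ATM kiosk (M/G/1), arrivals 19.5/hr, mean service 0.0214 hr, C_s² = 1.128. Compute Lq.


ρ = λ·E[S] = 19.5·0.0214 = 0.4173
Lq = ρ²(1+C_s²)/(2(1−ρ)) = 0.1741·(1+1.128)/(2·0.5827)
= 0.1741·2.1280/1.1654 = 0.31798

Final: 0.31798


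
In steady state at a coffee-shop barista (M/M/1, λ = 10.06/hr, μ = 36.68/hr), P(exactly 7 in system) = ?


ρ = 10.06/36.68 = 0.2743
P_n = (1−ρ)·ρ^n = (1 − 0.2743)·0.2743^7 = 0.7257·0.0001167 = 0.00008471

Final: 0.00008471


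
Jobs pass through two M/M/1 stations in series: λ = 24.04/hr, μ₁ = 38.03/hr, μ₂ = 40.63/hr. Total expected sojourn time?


Each node sees arrival rate λ = 24.04/hr (tandem ⇒ throughput preserved).
W₁ = 1/(μ₁−λ) = 1/(38.03−24.04) = 0.07148 hr
W₂ = 1/(μ₂−λ) = 1/(40.63−24.04) = 0.06028 hr
W_total = W₁ + W₂ = 0.07148 + 0.06028 = 0.13176 hr

Final: 0.13176 hr


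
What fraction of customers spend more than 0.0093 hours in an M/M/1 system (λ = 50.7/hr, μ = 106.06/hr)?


W ~ Exponential(μ−λ) for M/M/1.
μ − λ = 106.06 − 50.7 = 55.3600
P(W > t) = e^{−(μ−λ)t} = e^{−0.5148} = 0.597591

Final: 0.597591


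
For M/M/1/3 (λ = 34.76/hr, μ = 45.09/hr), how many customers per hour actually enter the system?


ρ = 0.7709; P_K = (1−ρ)ρ^3/(1−ρ^4) = 0.162269
λ_eff = λ(1 − P_K) = 34.76·(1 − 0.162269) = 34.76·0.837731 = 29.1195 /hr

Final: 29.1195 /hr


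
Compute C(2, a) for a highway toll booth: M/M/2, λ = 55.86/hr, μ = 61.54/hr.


a = λ/μ = 0.9077; ρ = a/2 = 0.4539
P₀ = 0.375657 (from M/M/c formula)
C(c,a) = [a^c/(c!(1−ρ))]·P₀ = [0.82392/(2·0.5461)]·0.375657
= 0.75430·0.375657 = 0.283359

Final: 0.283359


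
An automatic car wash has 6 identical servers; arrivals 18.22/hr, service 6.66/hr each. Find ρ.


ρ = λ/(cμ) = 18.22/(6·6.66) = 18.22/39.96 = 0.4560

Final: 0.4560


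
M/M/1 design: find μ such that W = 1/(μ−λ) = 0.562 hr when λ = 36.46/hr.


W = 1/(μ−λ) ⇒ μ − λ = 1/W = 1/0.562 = 1.7794
μ = λ + 1/W = 36.46 + 1.7794 = 38.2394 per hr

Final: 38.2394 /hr


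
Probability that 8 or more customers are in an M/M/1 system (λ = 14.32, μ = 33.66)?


ρ = 14.32/33.66 = 0.4254
P(N ≥ n) = ρ^n = 0.4254^8 = 0.001073

Final: 0.001073


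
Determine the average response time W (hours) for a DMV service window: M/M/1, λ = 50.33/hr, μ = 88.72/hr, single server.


W = 1/(μ−λ) = 1/(88.72 − 50.33) = 1/38.39 = 0.02605 hr

Final: 0.02605 hr


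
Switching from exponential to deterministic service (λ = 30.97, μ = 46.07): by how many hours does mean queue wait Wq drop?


ρ = 30.97/46.07 = 0.6722
Wq(M/M/1) = ρ/(μ−λ) = 0.6722/15.10 = 0.04452 hr
Wq(M/D/1) = ρ/(2(μ−λ)) = 0.02226 hr
Savings = 0.04452 − 0.02226 = 0.02226 hr

Final: 0.02226 hr


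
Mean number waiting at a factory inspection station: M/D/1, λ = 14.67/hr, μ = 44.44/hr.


ρ = 14.67/44.44 = 0.3301
M/D/1: Lq = ρ²/(2(1−ρ)) = 0.1090/(2·0.6699) = 0.08133

Final: 0.08133


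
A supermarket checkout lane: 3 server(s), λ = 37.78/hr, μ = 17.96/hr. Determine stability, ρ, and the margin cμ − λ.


Total capacity cμ = 3·17.96 = 53.88/hr
ρ = λ/(cμ) = 37.78/53.88 = 0.7012
Stable ⇔ ρ < 1: YES
Spare capacity = cμ − λ = 53.88 − 37.78 = 16.10/hr

Final: ρ = 0.7012; stable; margin = 16.10/hr


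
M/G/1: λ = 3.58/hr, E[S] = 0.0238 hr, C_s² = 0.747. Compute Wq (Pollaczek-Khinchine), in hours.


ρ = λ·E[S] = 3.58·0.0238 = 0.08520
E[S²] = E[S]²(1+C_s²) = 0.0238²·(1+0.747) = 0.0009896
Wq = λ·E[S²]/(2(1−ρ)) = 3.58·0.0009896/(2·0.9148) = 0.001936 hr

Final: 0.001936 hr


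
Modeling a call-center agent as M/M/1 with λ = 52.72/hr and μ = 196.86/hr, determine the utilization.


ρ = λ/μ = 52.72/196.86 = 0.2678

Final: 0.2678


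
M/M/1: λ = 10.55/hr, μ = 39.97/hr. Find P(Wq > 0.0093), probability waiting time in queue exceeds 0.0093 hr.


ρ = 10.55/39.97 = 0.2639
P(Wq > t) = ρ·e^{−(μ−λ)t} = 0.2639·e^{−0.2736}
= 0.2639·0.760632 = 0.200767

Final: 0.200767


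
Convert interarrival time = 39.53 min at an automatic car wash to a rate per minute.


λ = 1/(interarrival time) in consistent units.
1 minute = 1 min, so λ = 1/39.53 = 0.02530 per minute

Final: 0.02530 /min


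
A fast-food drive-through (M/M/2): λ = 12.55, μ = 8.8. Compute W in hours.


a = 1.4261; ρ = 0.7131; P₀ = 0.167496
Lq = P₀·a^c·ρ/(c!(1−ρ)²) = 1.47526
Wq = Lq/λ = 1.47526/12.55 = 0.11755 hr
W = Wq + 1/μ = 0.11755 + 0.11364 = 0.23119 hr

Final: 0.23119 hr


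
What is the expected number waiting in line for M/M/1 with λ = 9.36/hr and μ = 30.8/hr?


ρ = 9.36/30.8 = 0.3039
Lq = ρ²/(1−ρ) = 0.09235/0.6961 = 0.1327

Final: 0.1327


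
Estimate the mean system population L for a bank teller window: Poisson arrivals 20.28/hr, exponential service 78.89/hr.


ρ = λ/μ = 20.28/78.89 = 0.2571
L = ρ/(1−ρ) = 0.2571/(1 − 0.2571) = 0.2571/0.7429 = 0.3460

Final: 0.3460


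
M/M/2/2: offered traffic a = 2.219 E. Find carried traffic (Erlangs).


B(2,2.219) = 0.433372 (Erlang-B)
Carried load = a(1 − B) = 2.219·(1 − 0.433372) = 2.219·0.566628 = 1.2573 E

Final: 1.2573 Erlangs


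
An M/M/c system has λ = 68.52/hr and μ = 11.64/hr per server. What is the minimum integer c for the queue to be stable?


Stability requires cμ > λ ⇔ c > λ/μ.
λ/μ = 68.52/11.64 = 5.8866
Minimum integer c = ⌊5.8866⌋ + 1 = 6
Check: 6·11.64 = 69.84 > 68.52, while 5·11.64 = 58.20 ≤ 68.52

Final: 6 servers


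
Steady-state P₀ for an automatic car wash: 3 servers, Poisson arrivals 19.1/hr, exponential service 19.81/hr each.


a = λ/μ = 19.1/19.81 = 0.9642; ρ = a/c = 0.3214
Σ_{k=0}^{2} a^k/k! (terms k=0..2) = 1.00000 + 0.96416 + 0.46480 = 2.42896
Tail: a^3/(3!(1−ρ)) = 0.89629/(6·0.6786) = 0.22013
P₀ = 1/(2.42896 + 0.22013) = 1/2.64909 = 0.377488

Final: 0.377488


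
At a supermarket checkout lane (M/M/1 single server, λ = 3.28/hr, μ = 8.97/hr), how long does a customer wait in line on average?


ρ = 3.28/8.97 = 0.3657
Wq = ρ/(μ−λ) = 0.3657/(8.97 − 3.28) = 0.3657/5.69 = 0.06426 hr

Final: 0.06426 hr


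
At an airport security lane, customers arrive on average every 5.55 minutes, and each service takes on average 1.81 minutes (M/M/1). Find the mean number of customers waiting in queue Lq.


λ = 60/5.55 = 10.8108 /hr
μ = 60/1.81 = 33.1492 /hr
ρ = λ/μ = 10.8108/33.1492 = 0.3261
Lq = ρ²/(1−ρ) = 0.1064/0.6739 = 0.1578

Final: 0.1578


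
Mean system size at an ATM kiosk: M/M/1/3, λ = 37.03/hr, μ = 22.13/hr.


ρ = 37.03/22.13 = 1.6733
L = ρ[1 − (K+1)ρ^K + Kρ^(K+1)] / [(1−ρ)(1−ρ^(K+1))]
Numerator: 1.6733·(1 − 4·4.685079 + 3·7.839515) = 9.668678
Denominator: (-0.6733)·(-6.839515) = 4.605006
L = 9.668678/4.605006 = 2.0996

Final: 2.0996


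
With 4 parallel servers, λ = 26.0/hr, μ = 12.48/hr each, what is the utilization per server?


ρ = λ/(cμ) = 26.0/(4·12.48) = 26.0/49.92 = 0.5208

Final: 0.5208


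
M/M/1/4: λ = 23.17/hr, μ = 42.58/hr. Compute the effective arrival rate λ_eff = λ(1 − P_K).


ρ = 0.5442; P_K = (1−ρ)ρ^4/(1−ρ^5) = 0.041969
λ_eff = λ(1 − P_K) = 23.17·(1 − 0.041969) = 23.17·0.958031 = 22.1976 /hr

Final: 22.1976 /hr


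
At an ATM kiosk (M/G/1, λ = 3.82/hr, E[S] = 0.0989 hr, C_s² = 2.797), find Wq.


ρ = λ·E[S] = 3.82·0.0989 = 0.3778
E[S²] = E[S]²(1+C_s²) = 0.0989²·(1+2.797) = 0.037139
Wq = λ·E[S²]/(2(1−ρ)) = 3.82·0.037139/(2·0.6222) = 0.11401 hr

Final: 0.11401 hr


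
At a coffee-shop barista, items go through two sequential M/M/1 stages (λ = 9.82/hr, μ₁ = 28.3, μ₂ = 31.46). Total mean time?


Each node sees arrival rate λ = 9.82/hr (tandem ⇒ throughput preserved).
W₁ = 1/(μ₁−λ) = 1/(28.3−9.82) = 0.05411 hr
W₂ = 1/(μ₂−λ) = 1/(31.46−9.82) = 0.04621 hr
W_total = W₁ + W₂ = 0.05411 + 0.04621 = 0.10032 hr

Final: 0.10032 hr


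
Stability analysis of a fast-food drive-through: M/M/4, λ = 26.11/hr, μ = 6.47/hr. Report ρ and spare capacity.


Total capacity cμ = 4·6.47 = 25.88/hr
ρ = λ/(cμ) = 26.11/25.88 = 1.0089
Stable ⇔ ρ < 1: NO
Spare capacity = cμ − λ = 25.88 − 26.11 = -0.23/hr

Final: ρ = 1.0089; unstable; margin = -0.23/hr


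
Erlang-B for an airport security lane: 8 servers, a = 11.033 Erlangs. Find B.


B(c,a) = (a^c/c!) / Σ_{k=0}^{c} a^k/k!
a^8/8! = 5445.382885
Σ terms (k=0..8): 1.00000 + 11.03300 + 60.86354 + 223.83583 + 617.39517 + 1362.34419 + 2505.12391 + 3948.43316 + 5445.38288 = 14175.411701
B = 5445.382885/14175.411701 = 0.384143

Final: 0.384143


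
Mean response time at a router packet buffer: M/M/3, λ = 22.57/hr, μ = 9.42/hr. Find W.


a = 2.3960; ρ = 0.7987; P₀ = 0.056652
Lq = P₀·a^c·ρ/(c!(1−ρ)²) = 2.55848
Wq = Lq/λ = 2.55848/22.57 = 0.11336 hr
W = Wq + 1/μ = 0.11336 + 0.10616 = 0.21951 hr

Final: 0.21951 hr


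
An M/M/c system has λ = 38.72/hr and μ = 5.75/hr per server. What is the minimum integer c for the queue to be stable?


Stability requires cμ > λ ⇔ c > λ/μ.
λ/μ = 38.72/5.75 = 6.7339
Minimum integer c = ⌊6.7339⌋ + 1 = 7
Check: 7·5.75 = 40.25 > 38.72, while 6·5.75 = 34.50 ≤ 38.72

Final: 7 servers


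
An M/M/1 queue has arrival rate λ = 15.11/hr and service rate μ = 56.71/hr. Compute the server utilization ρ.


ρ = λ/μ = 15.11/56.71 = 0.2664

Final: 0.2664


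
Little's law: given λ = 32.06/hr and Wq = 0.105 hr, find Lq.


Lq = λWq = 32.06·0.105 = 3.3663

Final: 3.3663


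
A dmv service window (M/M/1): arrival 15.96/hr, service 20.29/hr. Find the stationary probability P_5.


ρ = 15.96/20.29 = 0.7866
P_n = (1−ρ)·ρ^n = (1 − 0.7866)·0.7866^5 = 0.2134·0.301130 = 0.064263

Final: 0.064263


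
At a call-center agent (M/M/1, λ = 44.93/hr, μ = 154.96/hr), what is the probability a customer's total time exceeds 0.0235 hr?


W ~ Exponential(μ−λ) for M/M/1.
μ − λ = 154.96 − 44.93 = 110.0300
P(W > t) = e^{−(μ−λ)t} = e^{−2.5857} = 0.075343

Final: 0.075343


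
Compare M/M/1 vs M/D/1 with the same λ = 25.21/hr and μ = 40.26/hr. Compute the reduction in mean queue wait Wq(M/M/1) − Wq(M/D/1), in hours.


ρ = 25.21/40.26 = 0.6262
Wq(M/M/1) = ρ/(μ−λ) = 0.6262/15.05 = 0.04161 hr
Wq(M/D/1) = ρ/(2(μ−λ)) = 0.02080 hr
Savings = 0.04161 − 0.02080 = 0.02080 hr

Final: 0.02080 hr


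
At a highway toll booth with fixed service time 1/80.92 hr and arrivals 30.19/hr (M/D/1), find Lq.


ρ = 30.19/80.92 = 0.3731
M/D/1: Lq = ρ²/(2(1−ρ)) = 0.1392/(2·0.6269) = 0.11101

Final: 0.11101


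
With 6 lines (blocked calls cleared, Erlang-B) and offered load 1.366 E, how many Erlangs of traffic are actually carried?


B(6,1.366) = 0.002303 (Erlang-B)
Carried load = a(1 − B) = 1.366·(1 − 0.002303) = 1.366·0.997697 = 1.3629 E

Final: 1.3629 Erlangs


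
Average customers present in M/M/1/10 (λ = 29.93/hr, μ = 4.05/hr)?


ρ = 29.93/4.05 = 7.3901
L = ρ[1 − (K+1)ρ^K + Kρ^(K+1)] / [(1−ρ)(1−ρ^(K+1))]
Numerator: 7.3901·(1 − 11·485866477.985116 + 10·3590613255.825807) = 225854006654.704742
Denominator: (-6.3901)·(-3590613254.825807) = 22944461983.923920
L = 225854006654.704742/22944461983.923920 = 9.8435

Final: 9.8435


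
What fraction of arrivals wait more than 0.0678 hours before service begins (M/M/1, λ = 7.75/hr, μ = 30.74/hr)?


ρ = 7.75/30.74 = 0.2521
P(Wq > t) = ρ·e^{−(μ−λ)t} = 0.2521·e^{−1.5587}
= 0.2521·0.210405 = 0.053046

Final: 0.053046


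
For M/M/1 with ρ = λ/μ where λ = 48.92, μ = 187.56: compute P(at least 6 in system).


ρ = 48.92/187.56 = 0.2608
P(N ≥ n) = ρ^n = 0.2608^6 = 0.0003148

Final: 0.0003148


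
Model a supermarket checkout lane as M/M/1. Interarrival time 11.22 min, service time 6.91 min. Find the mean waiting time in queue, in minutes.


λ = 60/11.22 = 5.3476 /hr
μ = 60/6.91 = 8.6831 /hr
ρ = λ/μ = 5.3476/8.6831 = 0.6159
Wq = ρ/(μ−λ) = 0.6159/(8.6831−5.3476) = 0.18464 hr
In minutes: 0.18464·60 = 11.078 min

Final: 11.078 min


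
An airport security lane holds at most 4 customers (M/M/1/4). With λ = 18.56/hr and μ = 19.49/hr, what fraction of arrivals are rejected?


ρ = λ/μ = 18.56/19.49 = 0.9523
P_K = (1−ρ)ρ^K/(1−ρ^(K+1)) = (0.04772·0.822365)/(1 − 0.783124)
= 0.039241/0.216876 = 0.180936

Final: 0.180936


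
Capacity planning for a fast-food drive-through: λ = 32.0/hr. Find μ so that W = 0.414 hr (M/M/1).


W = 1/(μ−λ) ⇒ μ − λ = 1/W = 1/0.414 = 2.4155
μ = λ + 1/W = 32.0 + 2.4155 = 34.4155 per hr

Final: 34.4155 /hr


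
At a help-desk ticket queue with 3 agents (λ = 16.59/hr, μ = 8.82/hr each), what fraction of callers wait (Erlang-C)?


a = λ/μ = 1.8810; ρ = a/3 = 0.6270
P₀ = 0.131176 (from M/M/c formula)
C(c,a) = [a^c/(c!(1−ρ))]·P₀ = [6.65478/(6·0.3730)]·0.131176
= 2.97341·0.131176 = 0.390040

Final: 0.390040


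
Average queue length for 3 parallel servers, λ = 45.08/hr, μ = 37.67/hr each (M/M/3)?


a = λ/μ = 1.1967; ρ = a/3 = 0.3989
P₀ = 0.295163
Lq = P₀·a^c·ρ / (c!·(1−ρ)²) = 0.295163·1.71382·0.3989/(6·0.36132)
= 0.09308

Final: 0.09308


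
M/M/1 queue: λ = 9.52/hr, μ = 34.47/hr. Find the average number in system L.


ρ = λ/μ = 9.52/34.47 = 0.2762
L = ρ/(1−ρ) = 0.2762/(1 − 0.2762) = 0.2762/0.7238 = 0.3816

Final: 0.3816


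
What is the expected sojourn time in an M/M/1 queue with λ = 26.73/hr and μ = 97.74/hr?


W = 1/(μ−λ) = 1/(97.74 − 26.73) = 1/71.01 = 0.01408 hr

Final: 0.01408 hr


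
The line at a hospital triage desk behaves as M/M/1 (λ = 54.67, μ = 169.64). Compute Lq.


ρ = 54.67/169.64 = 0.3223
Lq = ρ²/(1−ρ) = 0.1039/0.6777 = 0.1532

Final: 0.1532


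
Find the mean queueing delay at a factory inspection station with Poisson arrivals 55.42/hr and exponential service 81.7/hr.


ρ = 55.42/81.7 = 0.6783
Wq = ρ/(μ−λ) = 0.6783/(81.7 − 55.42) = 0.6783/26.28 = 0.02581 hr

Final: 0.02581 hr


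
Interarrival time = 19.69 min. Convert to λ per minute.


λ = 1/(interarrival time) in consistent units.
1 minute = 1 min, so λ = 1/19.69 = 0.05079 per minute

Final: 0.05079 /min


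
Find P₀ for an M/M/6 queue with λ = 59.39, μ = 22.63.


a = λ/μ = 59.39/22.63 = 2.6244; ρ = a/c = 0.4374
Σ_{k=0}^{5} a^k/k! (terms k=0..5) = 1.00000 + 2.62439 + 3.44372 + 3.01256 + 1.97653 + 1.03744 = 13.09464
Tail: a^6/(6!(1−ρ)) = 326.71767/(720·0.5626) = 0.80657
P₀ = 1/(13.09464 + 0.80657) = 1/13.90120 = 0.071936

Final: 0.071936


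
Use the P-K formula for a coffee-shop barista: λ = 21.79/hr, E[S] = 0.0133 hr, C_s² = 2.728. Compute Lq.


ρ = λ·E[S] = 21.79·0.0133 = 0.2898
Lq = ρ²(1+C_s²)/(2(1−ρ)) = 0.08399·(1+2.728)/(2·0.7102)
= 0.08399·3.7280/1.4204 = 0.22044

Final: 0.22044


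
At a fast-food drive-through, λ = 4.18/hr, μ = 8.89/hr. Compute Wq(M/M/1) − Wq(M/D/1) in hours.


ρ = 4.18/8.89 = 0.4702
Wq(M/M/1) = ρ/(μ−λ) = 0.4702/4.71 = 0.09983 hr
Wq(M/D/1) = ρ/(2(μ−λ)) = 0.04991 hr
Savings = 0.09983 − 0.04991 = 0.04991 hr

Final: 0.04991 hr


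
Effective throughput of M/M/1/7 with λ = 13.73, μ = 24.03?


ρ = 0.5714; P_K = (1−ρ)ρ^7/(1−ρ^8) = 0.008619
λ_eff = λ(1 − P_K) = 13.73·(1 − 0.008619) = 13.73·0.991381 = 13.6117 /hr

Final: 13.6117 /hr


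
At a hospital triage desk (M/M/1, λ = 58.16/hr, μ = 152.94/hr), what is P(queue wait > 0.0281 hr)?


ρ = 58.16/152.94 = 0.3803
P(Wq > t) = ρ·e^{−(μ−λ)t} = 0.3803·e^{−2.6633}
= 0.3803·0.069717 = 0.026512

Final: 0.026512


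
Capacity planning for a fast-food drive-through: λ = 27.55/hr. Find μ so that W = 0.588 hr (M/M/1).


W = 1/(μ−λ) ⇒ μ − λ = 1/W = 1/0.588 = 1.7007
μ = λ + 1/W = 27.55 + 1.7007 = 29.2507 per hr

Final: 29.2507 /hr


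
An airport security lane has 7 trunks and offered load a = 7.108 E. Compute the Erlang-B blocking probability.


B(c,a) = (a^c/c!) / Σ_{k=0}^{c} a^k/k!
a^7/7! = 181.886890
Σ terms (k=0..7): 1.00000 + 7.10800 + 25.26183 + 59.85370 + 106.36003 + 151.20141 + 179.12327 + 181.88689 = 711.795136
B = 181.886890/711.795136 = 0.255533

Final: 0.255533


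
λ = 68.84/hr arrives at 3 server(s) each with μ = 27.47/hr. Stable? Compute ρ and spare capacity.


Total capacity cμ = 3·27.47 = 82.41/hr
ρ = λ/(cμ) = 68.84/82.41 = 0.8353
Stable ⇔ ρ < 1: YES
Spare capacity = cμ − λ = 82.41 − 68.84 = 13.57/hr

Final: ρ = 0.8353; stable; margin = 13.57/hr


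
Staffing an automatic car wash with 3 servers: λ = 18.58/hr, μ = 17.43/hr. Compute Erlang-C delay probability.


a = λ/μ = 1.0660; ρ = a/3 = 0.3553
P₀ = 0.339295 (from M/M/c formula)
C(c,a) = [a^c/(c!(1−ρ))]·P₀ = [1.21128/(6·0.6447)]·0.339295
= 0.31315·0.339295 = 0.106251

Final: 0.106251


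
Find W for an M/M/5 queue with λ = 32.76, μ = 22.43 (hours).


a = 1.4605; ρ = 0.2921; P₀ = 0.231790
Lq = P₀·a^c·ρ/(c!(1−ρ)²) = 0.007483
Wq = Lq/λ = 0.007483/32.76 = 0.0002284 hr
W = Wq + 1/μ = 0.0002284 + 0.04458 = 0.04481 hr

Final: 0.04481 hr


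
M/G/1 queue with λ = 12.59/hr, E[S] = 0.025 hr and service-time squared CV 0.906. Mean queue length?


ρ = λ·E[S] = 12.59·0.025 = 0.3148
Lq = ρ²(1+C_s²)/(2(1−ρ)) = 0.09907·(1+0.906)/(2·0.6852)
= 0.09907·1.9060/1.3705 = 0.13778

Final: 0.13778


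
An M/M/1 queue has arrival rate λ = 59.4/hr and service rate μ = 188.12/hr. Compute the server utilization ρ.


ρ = λ/μ = 59.4/188.12 = 0.3158

Final: 0.3158


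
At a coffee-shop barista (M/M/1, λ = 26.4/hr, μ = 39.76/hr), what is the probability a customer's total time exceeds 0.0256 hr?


W ~ Exponential(μ−λ) for M/M/1.
μ − λ = 39.76 − 26.4 = 13.3600
P(W > t) = e^{−(μ−λ)t} = e^{−0.3420} = 0.710337

Final: 0.710337


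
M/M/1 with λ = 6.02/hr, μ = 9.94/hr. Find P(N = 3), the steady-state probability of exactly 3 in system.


ρ = 6.02/9.94 = 0.6056
P_n = (1−ρ)·ρ^n = (1 − 0.6056)·0.6056^3 = 0.3944·0.222142 = 0.087605

Final: 0.087605


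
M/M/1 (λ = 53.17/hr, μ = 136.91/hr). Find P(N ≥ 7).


ρ = 53.17/136.91 = 0.3884
P(N ≥ n) = ρ^n = 0.3884^7 = 0.001332

Final: 0.001332


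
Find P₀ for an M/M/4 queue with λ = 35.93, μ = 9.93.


a = λ/μ = 35.93/9.93 = 3.6183; ρ = a/c = 0.9046
Σ_{k=0}^{3} a^k/k! (terms k=0..3) = 1.00000 + 3.61833 + 6.54615 + 7.89537 = 19.05985
Tail: a^4/(4!(1−ρ)) = 171.40831/(24·0.09542) = 74.84980
P₀ = 1/(19.05985 + 74.84980) = 1/93.90965 = 0.010649

Final: 0.010649


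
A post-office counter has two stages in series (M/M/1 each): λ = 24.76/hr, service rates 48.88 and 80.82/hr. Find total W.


Each node sees arrival rate λ = 24.76/hr (tandem ⇒ throughput preserved).
W₁ = 1/(μ₁−λ) = 1/(48.88−24.76) = 0.04146 hr
W₂ = 1/(μ₂−λ) = 1/(80.82−24.76) = 0.01784 hr
W_total = W₁ + W₂ = 0.04146 + 0.01784 = 0.05930 hr

Final: 0.05930 hr


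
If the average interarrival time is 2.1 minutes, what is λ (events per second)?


λ = 1/(interarrival time) in consistent units.
1 second = 0.0166667 min, so λ = 0.0166667/2.1 = 0.007937 per second

Final: 0.007937 /sec


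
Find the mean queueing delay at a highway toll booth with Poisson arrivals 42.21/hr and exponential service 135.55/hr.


ρ = 42.21/135.55 = 0.3114
Wq = ρ/(μ−λ) = 0.3114/(135.55 − 42.21) = 0.3114/93.34 = 0.003336 hr

Final: 0.003336 hr


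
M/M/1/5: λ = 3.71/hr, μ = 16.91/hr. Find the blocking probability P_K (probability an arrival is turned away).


ρ = λ/μ = 3.71/16.91 = 0.2194
P_K = (1−ρ)ρ^K/(1−ρ^(K+1)) = (0.7806·0.0005083)/(1 − 0.0001115)
= 0.0003968/0.999888 = 0.0003969

Final: 0.0003969


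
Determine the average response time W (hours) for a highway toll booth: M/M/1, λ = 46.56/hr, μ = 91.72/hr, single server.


W = 1/(μ−λ) = 1/(91.72 − 46.56) = 1/45.16 = 0.02214 hr

Final: 0.02214 hr


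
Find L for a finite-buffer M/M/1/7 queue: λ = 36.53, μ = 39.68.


ρ = 36.53/39.68 = 0.9206
L = ρ[1 − (K+1)ρ^K + Kρ^(K+1)] / [(1−ρ)(1−ρ^(K+1))]
Numerator: 0.9206·(1 − 8·0.560462 + 7·0.515970) = 0.117923
Denominator: (0.07939)·(0.484030) = 0.038425
L = 0.117923/0.038425 = 3.0689

Final: 3.0689


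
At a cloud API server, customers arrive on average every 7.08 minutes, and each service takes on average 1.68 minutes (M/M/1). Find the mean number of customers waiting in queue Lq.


λ = 60/7.08 = 8.4746 /hr
μ = 60/1.68 = 35.7143 /hr
ρ = λ/μ = 8.4746/35.7143 = 0.2373
Lq = ρ²/(1−ρ) = 0.05631/0.7627 = 0.07382

Final: 0.07382


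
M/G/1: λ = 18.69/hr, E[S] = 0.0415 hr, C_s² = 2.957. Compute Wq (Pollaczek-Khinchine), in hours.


ρ = λ·E[S] = 18.69·0.0415 = 0.7756
E[S²] = E[S]²(1+C_s²) = 0.0415²·(1+2.957) = 0.006815
Wq = λ·E[S²]/(2(1−ρ)) = 18.69·0.006815/(2·0.2244) = 0.28385 hr

Final: 0.28385 hr


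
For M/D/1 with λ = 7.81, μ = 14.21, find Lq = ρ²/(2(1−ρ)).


ρ = 7.81/14.21 = 0.5496
M/D/1: Lq = ρ²/(2(1−ρ)) = 0.3021/(2·0.4504) = 0.33535

Final: 0.33535


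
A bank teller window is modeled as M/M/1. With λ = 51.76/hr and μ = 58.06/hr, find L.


ρ = λ/μ = 51.76/58.06 = 0.8915
L = ρ/(1−ρ) = 0.8915/(1 − 0.8915) = 0.8915/0.1085 = 8.2159

Final: 8.2159


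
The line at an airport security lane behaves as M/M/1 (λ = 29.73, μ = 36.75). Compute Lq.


ρ = 29.73/36.75 = 0.8090
Lq = ρ²/(1−ρ) = 0.6544/0.1910 = 3.4261

Final: 3.4261


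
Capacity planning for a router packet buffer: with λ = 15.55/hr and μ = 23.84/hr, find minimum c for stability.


Stability requires cμ > λ ⇔ c > λ/μ.
λ/μ = 15.55/23.84 = 0.6523
Minimum integer c = ⌊0.6523⌋ + 1 = 1
Check: 1·23.84 = 23.84 > 15.55, while 0·23.84 = 0.00 ≤ 15.55

Final: 1 servers


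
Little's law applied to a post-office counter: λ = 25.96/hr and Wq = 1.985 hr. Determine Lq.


Lq = λWq = 25.96·1.985 = 51.5306

Final: 51.5306


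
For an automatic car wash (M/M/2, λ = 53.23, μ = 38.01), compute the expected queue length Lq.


a = λ/μ = 1.4004; ρ = a/2 = 0.7002
P₀ = 0.176325
Lq = P₀·a^c·ρ / (c!·(1−ρ)²) = 0.176325·1.96118·0.7002/(2·0.08987)
= 1.34709

Final: 1.34709


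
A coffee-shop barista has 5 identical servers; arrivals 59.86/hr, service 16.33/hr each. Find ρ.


ρ = λ/(cμ) = 59.86/(5·16.33) = 59.86/81.65 = 0.7331

Final: 0.7331


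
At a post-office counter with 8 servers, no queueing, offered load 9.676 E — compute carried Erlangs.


B(8,9.676) = 0.322907 (Erlang-B)
Carried load = a(1 − B) = 9.676·(1 − 0.322907) = 9.676·0.677093 = 6.5516 E

Final: 6.5516 Erlangs


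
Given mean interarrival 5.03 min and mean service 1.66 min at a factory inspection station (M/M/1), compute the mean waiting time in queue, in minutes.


λ = 60/5.03 = 11.9284 /hr
μ = 60/1.66 = 36.1446 /hr
ρ = λ/μ = 11.9284/36.1446 = 0.3300
Wq = ρ/(μ−λ) = 0.3300/(36.1446−11.9284) = 0.01363 hr
In minutes: 0.01363·60 = 0.8177 min

Final: 0.8177 min


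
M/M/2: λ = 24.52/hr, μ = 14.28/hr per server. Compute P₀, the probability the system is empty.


a = λ/μ = 24.52/14.28 = 1.7171; ρ = a/c = 0.8585
Σ_{k=0}^{1} a^k/k! (terms k=0..1) = 1.00000 + 1.71709 = 2.71709
Tail: a^2/(2!(1−ρ)) = 2.94839/(2·0.1415) = 10.42153
P₀ = 1/(2.71709 + 10.42153) = 1/13.13861 = 0.076112

Final: 0.076112


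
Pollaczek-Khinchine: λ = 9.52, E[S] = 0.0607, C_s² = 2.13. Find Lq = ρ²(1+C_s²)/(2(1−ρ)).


ρ = λ·E[S] = 9.52·0.0607 = 0.5779
Lq = ρ²(1+C_s²)/(2(1−ρ)) = 0.3339·(1+2.13)/(2·0.4221)
= 0.3339·3.1300/0.8443 = 1.23798

Final: 1.23798


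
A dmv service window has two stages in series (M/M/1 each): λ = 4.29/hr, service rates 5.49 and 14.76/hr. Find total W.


Each node sees arrival rate λ = 4.29/hr (tandem ⇒ throughput preserved).
W₁ = 1/(μ₁−λ) = 1/(5.49−4.29) = 0.83333 hr
W₂ = 1/(μ₂−λ) = 1/(14.76−4.29) = 0.09551 hr
W_total = W₁ + W₂ = 0.83333 + 0.09551 = 0.92884 hr

Final: 0.92884 hr


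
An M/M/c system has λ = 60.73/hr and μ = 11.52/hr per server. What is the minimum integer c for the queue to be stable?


Stability requires cμ > λ ⇔ c > λ/μ.
λ/μ = 60.73/11.52 = 5.2717
Minimum integer c = ⌊5.2717⌋ + 1 = 6
Check: 6·11.52 = 69.12 > 60.73, while 5·11.52 = 57.60 ≤ 60.73

Final: 6 servers


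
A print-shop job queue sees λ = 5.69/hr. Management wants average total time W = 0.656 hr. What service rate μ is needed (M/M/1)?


W = 1/(μ−λ) ⇒ μ − λ = 1/W = 1/0.656 = 1.5244
μ = λ + 1/W = 5.69 + 1.5244 = 7.2144 per hr

Final: 7.2144 /hr


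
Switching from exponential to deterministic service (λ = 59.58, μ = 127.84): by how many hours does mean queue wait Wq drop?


ρ = 59.58/127.84 = 0.4661
Wq(M/M/1) = ρ/(μ−λ) = 0.4661/68.26 = 0.006828 hr
Wq(M/D/1) = ρ/(2(μ−λ)) = 0.003414 hr
Savings = 0.006828 − 0.003414 = 0.003414 hr

Final: 0.003414 hr


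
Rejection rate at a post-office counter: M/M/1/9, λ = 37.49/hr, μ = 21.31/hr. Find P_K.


ρ = λ/μ = 37.49/21.31 = 1.7593
P_K = (1−ρ)ρ^K/(1−ρ^(K+1)) = (-0.7593·161.431364)/(1 − 284.001025)
= -122.569661/-283.001025 = 0.433107

Final: 0.433107


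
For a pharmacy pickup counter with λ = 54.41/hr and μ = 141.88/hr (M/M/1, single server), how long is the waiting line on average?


ρ = 54.41/141.88 = 0.3835
Lq = ρ²/(1−ρ) = 0.1471/0.6165 = 0.2385

Final: 0.2385


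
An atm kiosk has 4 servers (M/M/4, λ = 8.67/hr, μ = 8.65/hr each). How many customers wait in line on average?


a = λ/μ = 1.0023; ρ = a/4 = 0.2506
P₀ = 0.366493
Lq = P₀·a^c·ρ / (c!·(1−ρ)²) = 0.366493·1.00928·0.2506/(24·0.56163)
= 0.006876

Final: 0.006876


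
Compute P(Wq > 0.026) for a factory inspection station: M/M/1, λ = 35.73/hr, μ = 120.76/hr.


ρ = 35.73/120.76 = 0.2959
P(Wq > t) = ρ·e^{−(μ−λ)t} = 0.2959·e^{−2.2108}
= 0.2959·0.109615 = 0.032432

Final: 0.032432


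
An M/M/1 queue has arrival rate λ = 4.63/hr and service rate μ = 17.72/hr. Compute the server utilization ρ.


ρ = λ/μ = 4.63/17.72 = 0.2613

Final: 0.2613


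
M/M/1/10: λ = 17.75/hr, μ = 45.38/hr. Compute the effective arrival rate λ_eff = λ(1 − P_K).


ρ = 0.3911; P_K = (1−ρ)ρ^10/(1−ρ^11) = 0.00005104
λ_eff = λ(1 − P_K) = 17.75·(1 − 0.00005104) = 17.75·0.999949 = 17.7491 /hr

Final: 17.7491 /hr


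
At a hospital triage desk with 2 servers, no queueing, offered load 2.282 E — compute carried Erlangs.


B(2,2.282) = 0.442383 (Erlang-B)
Carried load = a(1 − B) = 2.282·(1 − 0.442383) = 2.282·0.557617 = 1.2725 E

Final: 1.2725 Erlangs


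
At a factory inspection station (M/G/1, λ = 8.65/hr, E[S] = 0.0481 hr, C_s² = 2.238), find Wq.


ρ = λ·E[S] = 8.65·0.0481 = 0.4161
E[S²] = E[S]²(1+C_s²) = 0.0481²·(1+2.238) = 0.007491
Wq = λ·E[S²]/(2(1−ρ)) = 8.65·0.007491/(2·0.5839) = 0.05549 hr

Final: 0.05549 hr


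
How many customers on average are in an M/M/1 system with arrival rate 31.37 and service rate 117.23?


ρ = λ/μ = 31.37/117.23 = 0.2676
L = ρ/(1−ρ) = 0.2676/(1 − 0.2676) = 0.2676/0.7324 = 0.3654

Final: 0.3654


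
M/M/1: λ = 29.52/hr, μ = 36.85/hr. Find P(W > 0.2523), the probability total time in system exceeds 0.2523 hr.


W ~ Exponential(μ−λ) for M/M/1.
μ − λ = 36.85 − 29.52 = 7.3300
P(W > t) = e^{−(μ−λ)t} = e^{−1.8494} = 0.157338

Final: 0.157338


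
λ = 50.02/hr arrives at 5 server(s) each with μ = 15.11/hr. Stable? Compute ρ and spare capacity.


Total capacity cμ = 5·15.11 = 75.55/hr
ρ = λ/(cμ) = 50.02/75.55 = 0.6621
Stable ⇔ ρ < 1: YES
Spare capacity = cμ − λ = 75.55 − 50.02 = 25.53/hr

Final: ρ = 0.6621; stable; margin = 25.53/hr


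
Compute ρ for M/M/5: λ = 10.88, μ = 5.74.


ρ = λ/(cμ) = 10.88/(5·5.74) = 10.88/28.70 = 0.3791

Final: 0.3791


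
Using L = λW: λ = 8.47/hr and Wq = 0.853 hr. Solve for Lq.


Lq = λWq = 8.47·0.853 = 7.2249

Final: 7.2249


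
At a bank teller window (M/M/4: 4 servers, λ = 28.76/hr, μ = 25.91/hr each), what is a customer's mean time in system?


a = 1.1100; ρ = 0.2775; P₀ = 0.328783
Lq = P₀·a^c·ρ/(c!(1−ρ)²) = 0.01106
Wq = Lq/λ = 0.01106/28.76 = 0.0003844 hr
W = Wq + 1/μ = 0.0003844 + 0.03860 = 0.03898 hr

Final: 0.03898 hr


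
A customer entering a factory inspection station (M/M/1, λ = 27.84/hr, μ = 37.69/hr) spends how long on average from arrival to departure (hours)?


W = 1/(μ−λ) = 1/(37.69 − 27.84) = 1/9.85 = 0.1015 hr

Final: 0.1015 hr


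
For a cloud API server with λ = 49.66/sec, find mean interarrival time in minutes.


Mean interarrival time = 1/λ = 1/49.66 second = 0.02014 second
In minutes: 0.02014 × 0.0166667 = 0.0003356 min

Final: 0.0003356 min


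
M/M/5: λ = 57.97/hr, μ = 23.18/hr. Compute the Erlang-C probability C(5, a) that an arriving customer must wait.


a = λ/μ = 2.5009; ρ = a/5 = 0.5002
P₀ = 0.080027 (from M/M/c formula)
C(c,a) = [a^c/(c!(1−ρ))]·P₀ = [97.82488/(120·0.4998)]·0.080027
= 1.63098·0.080027 = 0.130523

Final: 0.130523


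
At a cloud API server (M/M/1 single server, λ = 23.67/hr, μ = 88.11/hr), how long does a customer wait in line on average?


ρ = 23.67/88.11 = 0.2686
Wq = ρ/(μ−λ) = 0.2686/(88.11 − 23.67) = 0.2686/64.44 = 0.004169 hr

Final: 0.004169 hr


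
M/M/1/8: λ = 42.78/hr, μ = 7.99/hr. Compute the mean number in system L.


ρ = 42.78/7.99 = 5.3542
L = ρ[1 − (K+1)ρ^K + Kρ^(K+1)] / [(1−ρ)(1−ρ^(K+1))]
Numerator: 5.3542·(1 − 9·675385.927563 + 8·3616146.430681) = 122347047.232282
Denominator: (-4.3542)·(-3616145.430681) = 15745394.184404
L = 122347047.232282/15745394.184404 = 7.7703

Final: 7.7703


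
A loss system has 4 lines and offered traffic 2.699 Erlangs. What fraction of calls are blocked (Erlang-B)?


B(c,a) = (a^c/c!) / Σ_{k=0}^{c} a^k/k!
a^4/4! = 2.211059
Σ terms (k=0..4): 1.00000 + 2.69900 + 3.64230 + 3.27686 + 2.21106 = 12.829216
B = 2.211059/12.829216 = 0.172346

Final: 0.172346


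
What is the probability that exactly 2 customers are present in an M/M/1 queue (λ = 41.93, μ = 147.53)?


ρ = 41.93/147.53 = 0.2842
P_n = (1−ρ)·ρ^n = (1 − 0.2842)·0.2842^2 = 0.7158·0.080777 = 0.057819

Final: 0.057819


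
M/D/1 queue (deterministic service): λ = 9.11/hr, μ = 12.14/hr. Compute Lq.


ρ = 9.11/12.14 = 0.7504
M/D/1: Lq = ρ²/(2(1−ρ)) = 0.5631/(2·0.2496) = 1.12809

Final: 1.12809


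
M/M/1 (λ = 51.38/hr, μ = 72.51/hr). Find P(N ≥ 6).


ρ = 51.38/72.51 = 0.7086
P(N ≥ n) = ρ^n = 0.7086^6 = 0.126584

Final: 0.126584


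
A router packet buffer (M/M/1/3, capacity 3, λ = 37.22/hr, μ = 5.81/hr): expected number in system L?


ρ = 37.22/5.81 = 6.4062
L = ρ[1 − (K+1)ρ^K + Kρ^(K+1)] / [(1−ρ)(1−ρ^(K+1))]
Numerator: 6.4062·(1 − 4·262.906128 + 3·1684.228242) = 25637.982991
Denominator: (-5.4062)·(-1683.228242) = 9099.862150
L = 25637.982991/9099.862150 = 2.8174

Final: 2.8174


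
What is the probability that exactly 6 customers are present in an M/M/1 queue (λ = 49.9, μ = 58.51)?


ρ = 49.9/58.51 = 0.8528
P_n = (1−ρ)·ρ^n = (1 − 0.8528)·0.8528^6 = 0.1472·0.384789 = 0.056623

Final: 0.056623


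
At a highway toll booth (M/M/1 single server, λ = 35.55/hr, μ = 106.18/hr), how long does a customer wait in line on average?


ρ = 35.55/106.18 = 0.3348
Wq = ρ/(μ−λ) = 0.3348/(106.18 − 35.55) = 0.3348/70.63 = 0.004740 hr

Final: 0.004740 hr


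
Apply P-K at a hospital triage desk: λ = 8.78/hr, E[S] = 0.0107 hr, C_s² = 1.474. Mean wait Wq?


ρ = λ·E[S] = 8.78·0.0107 = 0.09395
E[S²] = E[S]²(1+C_s²) = 0.0107²·(1+1.474) = 0.0002832
Wq = λ·E[S²]/(2(1−ρ)) = 8.78·0.0002832/(2·0.9061) = 0.001372 hr

Final: 0.001372 hr


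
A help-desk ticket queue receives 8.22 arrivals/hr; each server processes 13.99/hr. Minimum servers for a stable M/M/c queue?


Stability requires cμ > λ ⇔ c > λ/μ.
λ/μ = 8.22/13.99 = 0.5876
Minimum integer c = ⌊0.5876⌋ + 1 = 1
Check: 1·13.99 = 13.99 > 8.22, while 0·13.99 = 0.00 ≤ 8.22

Final: 1 servers


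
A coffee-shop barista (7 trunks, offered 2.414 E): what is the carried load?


B(7,2.414) = 0.008508 (Erlang-B)
Carried load = a(1 − B) = 2.414·(1 − 0.008508) = 2.414·0.991492 = 2.3935 E

Final: 2.3935 Erlangs


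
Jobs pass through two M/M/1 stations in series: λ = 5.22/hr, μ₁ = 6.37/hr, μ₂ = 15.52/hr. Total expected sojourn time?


Each node sees arrival rate λ = 5.22/hr (tandem ⇒ throughput preserved).
W₁ = 1/(μ₁−λ) = 1/(6.37−5.22) = 0.86957 hr
W₂ = 1/(μ₂−λ) = 1/(15.52−5.22) = 0.09709 hr
W_total = W₁ + W₂ = 0.86957 + 0.09709 = 0.96665 hr

Final: 0.96665 hr


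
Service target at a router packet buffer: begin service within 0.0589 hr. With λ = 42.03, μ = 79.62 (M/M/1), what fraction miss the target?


ρ = 42.03/79.62 = 0.5279
P(Wq > t) = ρ·e^{−(μ−λ)t} = 0.5279·e^{−2.2141}
= 0.5279·0.109257 = 0.057675

Final: 0.057675


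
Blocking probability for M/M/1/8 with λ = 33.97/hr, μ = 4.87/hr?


ρ = λ/μ = 33.97/4.87 = 6.9754
P_K = (1−ρ)ρ^K/(1−ρ^(K+1)) = (-5.9754·5604445.951475)/(1 − 39093024.429489)
= -33488578.478014/-39093023.429489 = 0.856638

Final: 0.856638
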